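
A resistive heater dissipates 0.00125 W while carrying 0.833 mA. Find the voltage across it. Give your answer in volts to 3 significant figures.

1.50 V

Inverting the appropriate power form: V = P / I.
V = 0.00125 / 0.0008330 = 1.501 V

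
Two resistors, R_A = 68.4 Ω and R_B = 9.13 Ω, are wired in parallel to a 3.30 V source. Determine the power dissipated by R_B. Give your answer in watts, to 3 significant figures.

1.19 W

Each parallel branch sees the full supply voltage, so P = V²/R applies directly to the target branch.
P_R_B = V² / R_B = (3.30)² / 9.13 Ω = 1.193 W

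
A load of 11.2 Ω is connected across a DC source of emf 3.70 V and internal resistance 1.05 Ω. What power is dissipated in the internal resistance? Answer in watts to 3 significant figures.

0.0958 W

r is in series with the load, so it carries the full circuit current — the loss in it is I²r.
I = ε / (r + R) = 3.70 / (1.05 + 11.2) = 0.3020 A
P_int = I² r = (0.3020)² × 1.05 = 0.09579 W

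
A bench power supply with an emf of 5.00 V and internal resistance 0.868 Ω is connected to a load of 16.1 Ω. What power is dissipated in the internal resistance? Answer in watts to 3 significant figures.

The source's internal resistance is just another series element carrying I; its dissipation is I²r.
I = ε / (r + R) = 5.00 / (0.868 + 16.1) = 0.2947 A
P_int = I² r = (0.2947)² × 0.868 = 0.07537 W

0.0754 W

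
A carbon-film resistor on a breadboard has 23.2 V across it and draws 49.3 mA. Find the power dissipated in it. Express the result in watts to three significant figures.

1.14 W

With V and I both given, power follows immediately from P = V I.
P = 23.2 V × 0.04930 A = 1.144 W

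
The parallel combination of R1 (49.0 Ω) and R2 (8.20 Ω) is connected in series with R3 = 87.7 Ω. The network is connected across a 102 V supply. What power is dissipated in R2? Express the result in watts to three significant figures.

6.98 W

First find R_p for the parallel pair, then treat R_p + R3 as a series loop.
R_p = (49.0×8.20)/(49.0+8.20) = 7.024 Ω
R_total = R_p + 87.7 = 7.024 + 87.7 = 94.72 Ω
I = V / R_total = 102 / 94.72 = 1.077 A
Voltage across the parallel pair: V_p = I × R_p = 1.077 × 7.024 = 7.564 V
R2 sits across V_p; its power is V_p²/R.
P_R2 = (7.564)² / 8.20 = 6.977 W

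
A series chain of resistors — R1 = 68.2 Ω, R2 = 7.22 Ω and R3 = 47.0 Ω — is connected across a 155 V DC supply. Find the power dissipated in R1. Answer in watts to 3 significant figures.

109 W

Every series element carries the same I. Get I from the total resistance, then P = I² × R1.
R_total = 68.2 + 7.22 + 47.0 = 122.4 Ω
I = V / R_total = 155 / 122.4 = 1.266 A
P_R1 = I² × R1 = (1.266)² × 68.2 = 109.3 W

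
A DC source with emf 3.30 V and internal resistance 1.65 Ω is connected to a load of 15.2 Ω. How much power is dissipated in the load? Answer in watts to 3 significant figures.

0.583 W

Find the circuit current first, then P = I²R for the load (series elements share I).
I = ε / (r + R) = 3.30 / (1.65 + 15.2) = 0.1958 A
P_load = I² R = (0.1958)² × 15.2 = 0.5830 W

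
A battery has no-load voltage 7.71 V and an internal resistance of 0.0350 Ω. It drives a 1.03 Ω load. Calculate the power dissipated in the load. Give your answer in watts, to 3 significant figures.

Load and internal resistance form a series loop — compute the loop current, then the load power via I²R.
I = ε / (r + R) = 7.71 / (0.0350 + 1.03) = 7.239 A
P_load = I² R = (7.239)² × 1.03 = 53.98 W

54.0 W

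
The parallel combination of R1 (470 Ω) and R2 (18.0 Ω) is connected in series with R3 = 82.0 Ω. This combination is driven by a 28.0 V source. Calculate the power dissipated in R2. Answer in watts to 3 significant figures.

Combine R1 and R2 into their parallel equivalent first, reducing the network to two series resistors.
R_p = (470×18.0)/(470+18.0) = 17.34 Ω
R_total = R_p + 82.0 = 17.34 + 82.0 = 99.34 Ω
I = V / R_total = 28.0 / 99.34 = 0.2819 A
Voltage across the parallel pair: V_p = I × R_p = 0.2819 × 17.34 = 4.887 V
R2 has V_p across it, so P = V_p²/R2.
P_R2 = (4.887)² / 18.0 = 1.327 W

1.33 W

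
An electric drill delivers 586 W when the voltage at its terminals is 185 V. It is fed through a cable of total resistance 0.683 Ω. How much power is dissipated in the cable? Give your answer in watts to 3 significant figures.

The cable and load are in series, so the same current flows in both; the loss is I²R_line.
I = P / V = 586 / 185 = 3.168 A through the cable.
P_line = I² R_line = (3.168)² × 0.683 = 6.853 W

6.85 W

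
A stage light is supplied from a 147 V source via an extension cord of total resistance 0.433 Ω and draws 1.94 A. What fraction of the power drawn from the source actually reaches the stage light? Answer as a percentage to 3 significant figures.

99.4 %

The extension cord carries the full 1.94 A.
P_line = I² R_line = (1.940)² × 0.433 = 1.630 W
P_source = V I = 147 × 1.940 = 285.2 W; P_load = 283.6 W
η = P_load / P_source = 283.6 / 285.2 = 0.9943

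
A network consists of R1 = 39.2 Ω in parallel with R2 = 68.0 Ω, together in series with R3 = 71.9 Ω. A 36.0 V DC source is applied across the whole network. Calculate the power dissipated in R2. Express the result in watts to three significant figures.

Combine R1 and R2 into their parallel equivalent first, reducing the network to two series resistors.
R_p = (39.2×68.0)/(39.2+68.0) = 24.87 Ω
R_total = R_p + 71.9 = 24.87 + 71.9 = 96.77 Ω
I = V / R_total = 36.0 / 96.77 = 0.3720 A
Voltage across the parallel pair: V_p = I × R_p = 0.3720 × 24.87 = 9.251 V
Use P = V²/R for R2 with V = V_p.
P_R2 = (9.251)² / 68.0 = 1.259 W

1.26 W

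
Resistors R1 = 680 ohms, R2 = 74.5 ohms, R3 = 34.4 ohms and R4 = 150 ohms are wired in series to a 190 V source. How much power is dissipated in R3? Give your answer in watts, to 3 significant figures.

1.41 W

Since the resistors are in series they all carry the loop current I = V/R_total; the power in any one is I²R.
R_total = 680 + 74.5 + 34.4 + 150 = 938.9 Ω
I = V / R_total = 190 / 938.9 = 0.2024 A
P_R3 = I² × R3 = (0.2024)² × 34.4 = 1.409 W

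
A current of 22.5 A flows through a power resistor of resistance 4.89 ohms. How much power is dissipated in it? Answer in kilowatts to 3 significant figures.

The current through and the resistance of the element are both given; use P = I²R.
P = (22.50 A)² × 4.89 Ω = 2476 W

2.48 kW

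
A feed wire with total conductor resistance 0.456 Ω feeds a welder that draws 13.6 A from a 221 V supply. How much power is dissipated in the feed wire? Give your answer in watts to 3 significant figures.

84.3 W

The feed wire is a series resistance carrying the load current; its dissipation is I²R_line.
The feed wire carries the full 13.6 A.
P_line = I² R_line = (13.60)² × 0.456 = 84.34 W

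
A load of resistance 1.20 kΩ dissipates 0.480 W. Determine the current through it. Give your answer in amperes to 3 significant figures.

0.0200 A

Inverting the appropriate power form: I = √(P / R).
I = √(0.480 / 1200) = 0.02000 A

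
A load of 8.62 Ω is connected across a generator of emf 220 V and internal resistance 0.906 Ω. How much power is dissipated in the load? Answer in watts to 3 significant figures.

4600 W

The internal resistance and the load are in series, so the same I flows through both; get I from ε/(r+R), then I²R for the load.
I = ε / (r + R) = 220 / (0.906 + 8.62) = 23.09 A
P_load = I² R = (23.09)² × 8.62 = 4598 W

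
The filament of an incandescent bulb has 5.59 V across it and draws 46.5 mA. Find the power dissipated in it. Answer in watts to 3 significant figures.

Since both terminal voltage and current are stated, P = V I gives the power in one step.
P = 5.59 V × 0.04650 A = 0.2599 W

0.260 W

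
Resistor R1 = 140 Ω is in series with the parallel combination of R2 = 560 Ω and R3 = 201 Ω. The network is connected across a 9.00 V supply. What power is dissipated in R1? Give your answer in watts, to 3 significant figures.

0.137 W

First combine the parallel branches into one equivalent R_p, then R1 + R_p is a series pair.
R_p = (560×201)/(560+201) = 147.9 Ω
R_total = 140 + 147.9 = 287.9 Ω
I = V / R_total = 9.00 / 287.9 = 0.03126 A
All the current flows through R1; use P = I²R.
P_R1 = (0.03126)² × 140 = 0.1368 W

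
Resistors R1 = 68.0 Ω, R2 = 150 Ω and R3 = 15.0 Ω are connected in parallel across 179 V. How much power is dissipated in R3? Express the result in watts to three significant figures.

2140 W

Each parallel branch sees the full supply voltage, so P = V²/R applies directly to the target branch.
P_R3 = V² / R3 = (179)² / 15.0 Ω = 2136 W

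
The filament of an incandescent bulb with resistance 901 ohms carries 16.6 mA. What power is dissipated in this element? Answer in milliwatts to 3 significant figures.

248 mW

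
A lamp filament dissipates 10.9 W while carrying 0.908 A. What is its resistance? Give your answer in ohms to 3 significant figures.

13.2 Ω

Rearranging the power relation for the two known quantities gives R = P / I².
R = 10.9 / (0.9080)² = 13.22 Ω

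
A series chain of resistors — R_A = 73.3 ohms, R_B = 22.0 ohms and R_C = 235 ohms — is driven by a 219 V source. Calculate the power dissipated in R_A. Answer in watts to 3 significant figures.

Since the resistors are in series they all carry the loop current I = V/R_total; the power in any one is I²R.
R_total = 73.3 + 22.0 + 235 = 330.3 Ω
I = V / R_total = 219 / 330.3 = 0.6630 A
P_R_A = I² × R_A = (0.6630)² × 73.3 = 32.22 W

32.2 W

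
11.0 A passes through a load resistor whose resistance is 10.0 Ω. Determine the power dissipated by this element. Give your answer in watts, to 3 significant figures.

Current and resistance are given, so P = I²R is the direct form.
P = (11.00 A)² × 10.0 Ω = 1210 W

1210 W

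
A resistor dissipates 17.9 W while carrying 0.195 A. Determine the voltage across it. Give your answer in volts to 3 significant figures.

91.8 V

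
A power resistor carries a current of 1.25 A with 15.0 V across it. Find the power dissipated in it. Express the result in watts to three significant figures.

With V and I both given, power follows immediately from P = V I.
P = 15.0 V × 1.250 A = 18.75 W

18.8 W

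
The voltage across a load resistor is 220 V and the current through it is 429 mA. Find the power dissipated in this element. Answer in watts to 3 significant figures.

94.4 W

V and I are known directly — P = V I, no intermediate step needed.
P = 220 V × 0.4290 A = 94.38 W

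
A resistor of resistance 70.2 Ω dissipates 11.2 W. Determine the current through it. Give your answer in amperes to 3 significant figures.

0.399 A

Rearranging the power relation for the two known quantities gives I = √(P / R).
I = √(11.2 / 70.2) = 0.3994 A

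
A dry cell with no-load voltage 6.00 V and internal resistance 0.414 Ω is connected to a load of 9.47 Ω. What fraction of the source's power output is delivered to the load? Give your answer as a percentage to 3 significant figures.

Both r and R carry the same current, so the power split is just the resistance split: η = R/(R+r).
η = R / (R + r) = 9.47 / (9.47 + 0.414) = 0.9581

95.8 %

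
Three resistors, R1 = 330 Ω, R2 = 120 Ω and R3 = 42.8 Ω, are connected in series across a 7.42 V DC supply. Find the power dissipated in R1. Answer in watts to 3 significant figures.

Every series element carries the same I. Get I from the total resistance, then P = I² × R1.
R_total = 330 + 120 + 42.8 = 492.8 Ω
I = V / R_total = 7.42 / 492.8 = 0.01506 A
P_R1 = I² × R1 = (0.01506)² × 330 = 0.07481 W

0.0748 W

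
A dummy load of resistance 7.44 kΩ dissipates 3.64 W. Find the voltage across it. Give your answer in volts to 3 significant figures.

165 V

Rearranging the power relation for the two known quantities gives V = √(P R).
V = √(3.64 × 7440) = 164.6 V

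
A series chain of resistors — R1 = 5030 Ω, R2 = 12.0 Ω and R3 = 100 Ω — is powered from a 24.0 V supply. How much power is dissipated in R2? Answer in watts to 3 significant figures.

0.000261 W

Series elements share the same current, so find I first, then use P = I²R.
R_total = 5030 + 12.0 + 100 = 5142 Ω
I = V / R_total = 24.0 / 5142 = 0.004667 A
P_R2 = I² × R2 = (0.004667)² × 12.0 = 0.0002614 W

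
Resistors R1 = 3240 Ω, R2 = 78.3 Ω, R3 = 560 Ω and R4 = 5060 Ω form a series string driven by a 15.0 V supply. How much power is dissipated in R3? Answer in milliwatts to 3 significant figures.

The current is common to all series resistors; compute it, then apply P = I²R for the target.
R_total = 3240 + 78.3 + 560 + 5060 = 8938 Ω
I = V / R_total = 15.0 / 8938 = 0.001678 A
P_R3 = I² × R3 = (0.001678)² × 560 = 0.001577 W

1.58 mW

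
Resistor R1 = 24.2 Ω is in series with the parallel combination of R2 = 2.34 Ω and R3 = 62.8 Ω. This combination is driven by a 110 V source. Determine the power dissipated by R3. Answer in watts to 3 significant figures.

1.40 W

Collapse R2‖R3 to a single equivalent, reducing the network to two series elements.
R_p = (2.34×62.8)/(2.34+62.8) = 2.256 Ω
R_total = 24.2 + 2.256 = 26.46 Ω
I = V / R_total = 110 / 26.46 = 4.158 A
Voltage across the parallel pair: V_p = I × R_p = 4.158 × 2.256 = 9.380 V
With V_p across R3, its power is V_p²/R3.
P_R3 = (9.380)² / 62.8 = 1.401 W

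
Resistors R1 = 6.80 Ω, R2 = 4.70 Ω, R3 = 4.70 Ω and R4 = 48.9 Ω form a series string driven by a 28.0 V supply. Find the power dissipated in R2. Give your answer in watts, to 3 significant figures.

Every series element carries the same I. Get I from the total resistance, then P = I² × R2.
R_total = 6.80 + 4.70 + 4.70 + 48.9 = 65.10 Ω
I = V / R_total = 28.0 / 65.10 = 0.4301 A
P_R2 = I² × R2 = (0.4301)² × 4.70 = 0.8695 W

0.869 W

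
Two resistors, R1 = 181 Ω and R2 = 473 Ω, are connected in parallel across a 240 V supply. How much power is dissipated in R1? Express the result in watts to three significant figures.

Every branch has 240 V across it, so for R1 the power is simply V²/R.
P_R1 = V² / R1 = (240)² / 181 Ω = 318.2 W

318 W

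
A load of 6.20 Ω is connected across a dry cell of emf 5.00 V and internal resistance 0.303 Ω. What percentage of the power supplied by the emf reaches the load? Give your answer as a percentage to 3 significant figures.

95.3 %

Both r and R carry the same current, so the power split is just the resistance split: η = R/(R+r).
η = R / (R + r) = 6.20 / (6.20 + 0.303) = 0.9534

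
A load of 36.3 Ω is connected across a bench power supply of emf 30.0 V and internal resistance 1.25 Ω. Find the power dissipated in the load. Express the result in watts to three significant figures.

The internal resistance and the load are in series, so the same I flows through both; get I from ε/(r+R), then I²R for the load.
I = ε / (r + R) = 30.0 / (1.25 + 36.3) = 0.7989 A
P_load = I² R = (0.7989)² × 36.3 = 23.17 W

23.2 W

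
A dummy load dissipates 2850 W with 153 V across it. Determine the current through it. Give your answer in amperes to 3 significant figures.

18.6 A

Inverting the appropriate power form: I = P / V.
I = 2850 / 153 = 18.63 A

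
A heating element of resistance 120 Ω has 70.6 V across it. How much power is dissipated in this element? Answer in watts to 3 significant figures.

41.5 W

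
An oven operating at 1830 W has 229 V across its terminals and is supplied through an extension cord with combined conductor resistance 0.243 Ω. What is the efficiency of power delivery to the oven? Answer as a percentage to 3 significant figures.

I = P / V = 1830 / 229 = 7.991 A through the extension cord.
P_line = I² R_line = (7.991)² × 0.243 = 15.52 W
P_source = P_load + P_line = 1830 + 15.52 = 1846 W
η = P_load / P_source = 1830 / 1846 = 0.9916

99.2 %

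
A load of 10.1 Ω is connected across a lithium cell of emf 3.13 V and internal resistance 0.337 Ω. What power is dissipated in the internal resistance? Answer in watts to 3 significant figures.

0.0303 W

Internal loss is I²r, with I set by the total series resistance r+R.
I = ε / (r + R) = 3.13 / (0.337 + 10.1) = 0.2999 A
P_int = I² r = (0.2999)² × 0.337 = 0.03031 W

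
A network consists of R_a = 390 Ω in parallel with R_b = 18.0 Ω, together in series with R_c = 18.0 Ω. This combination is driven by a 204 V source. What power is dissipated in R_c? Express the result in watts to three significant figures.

Collapse the R_a‖R_b pair into one equivalent R_p; then R_p and R_c form a series string.
R_p = (390×18.0)/(390+18.0) = 17.21 Ω
R_total = R_p + 18.0 = 17.21 + 18.0 = 35.21 Ω
I = V / R_total = 204 / 35.21 = 5.794 A
R_c carries the full series current, so P = I²R.
P_R_c = (5.794)² × 18.0 = 604.4 W

604 W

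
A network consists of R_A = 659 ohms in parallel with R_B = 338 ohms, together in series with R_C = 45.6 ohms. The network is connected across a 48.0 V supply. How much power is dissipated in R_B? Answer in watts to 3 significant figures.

4.70 W

Reduce the parallel combination to a single R_p; the circuit then becomes R_p in series with the remaining resistor.
R_p = (659×338)/(659+338) = 223.4 Ω
R_total = R_p + 45.6 = 223.4 + 45.6 = 269.0 Ω
I = V / R_total = 48.0 / 269.0 = 0.1784 A
Voltage across the parallel pair: V_p = I × R_p = 0.1784 × 223.4 = 39.86 V
R_B has V_p across it, so P = V_p²/R_B.
P_R_B = (39.86)² / 338 = 4.701 W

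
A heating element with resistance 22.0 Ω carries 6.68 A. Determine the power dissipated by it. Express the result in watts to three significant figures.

Knowing I and R, the power is just I²R — no need to find V first.
P = (6.680 A)² × 22.0 Ω = 981.7 W

982 W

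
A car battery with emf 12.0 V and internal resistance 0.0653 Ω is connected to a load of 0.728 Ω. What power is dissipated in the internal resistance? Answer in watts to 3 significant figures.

Internal loss is I²r, with I set by the total series resistance r+R.
I = ε / (r + R) = 12.0 / (0.0653 + 0.728) = 15.13 A
P_int = I² r = (15.13)² × 0.0653 = 14.94 W

14.9 W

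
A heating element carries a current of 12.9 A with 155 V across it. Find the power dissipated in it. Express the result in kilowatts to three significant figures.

With V and I both given, power follows immediately from P = V I.
P = 155 V × 12.90 A = 2000 W

2.00 kW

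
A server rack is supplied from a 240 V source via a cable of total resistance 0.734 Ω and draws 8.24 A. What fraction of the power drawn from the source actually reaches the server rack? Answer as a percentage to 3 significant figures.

97.5 %

The cable carries the full 8.24 A.
P_line = I² R_line = (8.240)² × 0.734 = 49.84 W
P_source = V I = 240 × 8.240 = 1978 W; P_load = 1928 W
η = P_load / P_source = 1928 / 1978 = 0.9748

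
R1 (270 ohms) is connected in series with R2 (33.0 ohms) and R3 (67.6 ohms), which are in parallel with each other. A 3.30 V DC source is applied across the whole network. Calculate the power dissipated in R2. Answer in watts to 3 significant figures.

0.00190 W

First combine the parallel branches into one equivalent R_p, then R1 + R_p is a series pair.
R_p = (33.0×67.6)/(33.0+67.6) = 22.17 Ω
R_total = 270 + 22.17 = 292.2 Ω
I = V / R_total = 3.30 / 292.2 = 0.01129 A
Voltage across the parallel pair: V_p = I × R_p = 0.01129 × 22.17 = 0.2505 V
With V_p across R2, its power is V_p²/R2.
P_R2 = (0.2505)² / 33.0 = 0.001901 W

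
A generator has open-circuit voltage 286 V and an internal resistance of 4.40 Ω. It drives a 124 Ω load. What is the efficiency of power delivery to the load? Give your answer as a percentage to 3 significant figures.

96.6 %

Efficiency is P_load / P_total. With a series r and R sharing the same I, P = I²R for each, so η = R/(R+r).
η = R / (R + r) = 124 / (124 + 4.40) = 0.9657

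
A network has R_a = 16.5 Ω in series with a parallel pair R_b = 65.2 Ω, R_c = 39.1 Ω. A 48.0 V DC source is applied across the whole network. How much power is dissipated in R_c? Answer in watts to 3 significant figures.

First combine the parallel branches into one equivalent R_p, then R_a + R_p is a series pair.
R_p = (65.2×39.1)/(65.2+39.1) = 24.44 Ω
R_total = 16.5 + 24.44 = 40.94 Ω
I = V / R_total = 48.0 / 40.94 = 1.172 A
Voltage across the parallel pair: V_p = I × R_p = 1.172 × 24.44 = 28.66 V
With V_p across R_c, its power is V_p²/R_c.
P_R_c = (28.66)² / 39.1 = 21.00 W

21.0 W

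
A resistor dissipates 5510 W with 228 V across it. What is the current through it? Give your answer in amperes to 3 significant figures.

Rearranging the power relation for the two known quantities gives I = P / V.
I = 5510 / 228 = 24.17 A

24.2 A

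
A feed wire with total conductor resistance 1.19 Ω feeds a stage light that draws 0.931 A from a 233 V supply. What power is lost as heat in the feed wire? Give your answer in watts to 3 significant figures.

1.03 W

The feed wire is a series resistance carrying the load current; its dissipation is I²R_line.
The feed wire carries the full 0.931 A.
P_line = I² R_line = (0.9310)² × 1.19 = 1.031 W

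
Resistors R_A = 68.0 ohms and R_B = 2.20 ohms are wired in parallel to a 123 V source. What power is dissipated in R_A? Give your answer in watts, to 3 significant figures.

222 W

The supply voltage appears across each parallel branch — just use P = V²/R_A.
P_R_A = V² / R_A = (123)² / 68.0 Ω = 222.5 W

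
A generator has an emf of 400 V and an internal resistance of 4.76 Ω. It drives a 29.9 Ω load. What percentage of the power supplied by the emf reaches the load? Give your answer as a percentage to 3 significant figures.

Efficiency is P_load / P_total. With a series r and R sharing the same I, P = I²R for each, so η = R/(R+r).
η = R / (R + r) = 29.9 / (29.9 + 4.76) = 0.8627

86.3 %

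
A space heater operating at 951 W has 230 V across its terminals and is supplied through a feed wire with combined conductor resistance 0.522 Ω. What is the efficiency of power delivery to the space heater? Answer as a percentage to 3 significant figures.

99.1 %

I = P / V = 951 / 230 = 4.135 A through the feed wire.
P_line = I² R_line = (4.135)² × 0.522 = 8.924 W
P_source = P_load + P_line = 951.0 + 8.924 = 959.9 W
η = P_load / P_source = 951.0 / 959.9 = 0.9907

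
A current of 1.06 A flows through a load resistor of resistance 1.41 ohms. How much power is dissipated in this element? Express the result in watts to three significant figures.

1.58 W

Knowing I and R, the power is just I²R — no need to find V first.
P = (1.060 A)² × 1.41 Ω = 1.584 W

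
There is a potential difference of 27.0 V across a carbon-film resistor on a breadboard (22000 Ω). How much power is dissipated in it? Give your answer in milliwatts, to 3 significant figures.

V and R are stated; P = V²/R avoids computing the current.
P = (27.0 V)² / 22000 Ω = 0.03314 W

33.1 mW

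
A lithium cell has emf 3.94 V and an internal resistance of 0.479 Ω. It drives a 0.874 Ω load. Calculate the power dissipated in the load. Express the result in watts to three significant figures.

7.41 W

With r and R in series, I = ε/(r+R); the load dissipates I²R.
I = ε / (r + R) = 3.94 / (0.479 + 0.874) = 2.912 A
P_load = I² R = (2.912)² × 0.874 = 7.412 W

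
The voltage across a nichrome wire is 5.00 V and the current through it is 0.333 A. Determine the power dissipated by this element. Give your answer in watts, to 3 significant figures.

1.67 W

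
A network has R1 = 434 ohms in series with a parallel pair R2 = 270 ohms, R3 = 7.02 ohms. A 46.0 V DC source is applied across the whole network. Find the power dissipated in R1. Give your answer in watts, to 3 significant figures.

Replace R2 and R3 with their parallel equivalent so the circuit becomes R1 in series with R_p.
R_p = (270×7.02)/(270+7.02) = 6.842 Ω
R_total = 434 + 6.842 = 440.8 Ω
I = V / R_total = 46.0 / 440.8 = 0.1043 A
All the current flows through R1; use P = I²R.
P_R1 = (0.1043)² × 434 = 4.725 W

4.73 W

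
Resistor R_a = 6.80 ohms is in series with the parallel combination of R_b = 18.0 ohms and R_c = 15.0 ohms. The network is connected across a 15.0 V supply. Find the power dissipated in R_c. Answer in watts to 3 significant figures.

4.47 W

Reduce the parallel pair to R_p first; the network is then a simple series string.
R_p = (18.0×15.0)/(18.0+15.0) = 8.182 Ω
R_total = 6.80 + 8.182 = 14.98 Ω
I = V / R_total = 15.0 / 14.98 = 1.001 A
Voltage across the parallel pair: V_p = I × R_p = 1.001 × 8.182 = 8.192 V
With V_p across R_c, its power is V_p²/R_c.
P_R_c = (8.192)² / 15.0 = 4.474 W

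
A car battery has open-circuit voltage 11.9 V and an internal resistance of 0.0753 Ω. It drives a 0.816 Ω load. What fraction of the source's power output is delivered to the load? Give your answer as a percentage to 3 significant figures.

91.6 %

Both r and R carry the same current, so the power split is just the resistance split: η = R/(R+r).
η = R / (R + r) = 0.816 / (0.816 + 0.0753) = 0.9155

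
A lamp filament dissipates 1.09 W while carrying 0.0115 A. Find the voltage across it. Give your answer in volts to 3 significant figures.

94.8 V

Inverting the appropriate power form: V = P / I.
V = 1.09 / 0.01150 = 94.78 V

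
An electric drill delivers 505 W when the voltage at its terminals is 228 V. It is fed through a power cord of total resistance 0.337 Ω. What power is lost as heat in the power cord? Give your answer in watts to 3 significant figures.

Line loss is just I²R for the cable — we know both I and R_line directly.
I = P / V = 505 / 228 = 2.215 A through the power cord.
P_line = I² R_line = (2.215)² × 0.337 = 1.653 W

1.65 W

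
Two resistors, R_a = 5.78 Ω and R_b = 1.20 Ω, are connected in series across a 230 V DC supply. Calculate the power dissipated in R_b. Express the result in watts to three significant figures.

The current is common to all series resistors; compute it, then apply P = I²R for the target.
R_total = 5.78 + 1.20 = 6.980 Ω
I = V / R_total = 230 / 6.980 = 32.95 A
P_R_b = I² × R_b = (32.95)² × 1.20 = 1303 W

1300 W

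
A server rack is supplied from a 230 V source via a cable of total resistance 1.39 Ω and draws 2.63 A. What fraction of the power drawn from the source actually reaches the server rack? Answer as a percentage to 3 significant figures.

98.4 %

The cable carries the full 2.63 A.
P_line = I² R_line = (2.630)² × 1.39 = 9.614 W
P_source = V I = 230 × 2.630 = 604.9 W; P_load = 595.3 W
η = P_load / P_source = 595.3 / 604.9 = 0.9841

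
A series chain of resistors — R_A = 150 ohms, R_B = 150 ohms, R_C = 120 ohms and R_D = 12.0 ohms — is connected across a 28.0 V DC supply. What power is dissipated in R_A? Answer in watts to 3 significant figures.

The current is common to all series resistors; compute it, then apply P = I²R for the target.
R_total = 150 + 150 + 120 + 12.0 = 432.0 Ω
I = V / R_total = 28.0 / 432.0 = 0.06481 A
P_R_A = I² × R_A = (0.06481)² × 150 = 0.6301 W

0.630 W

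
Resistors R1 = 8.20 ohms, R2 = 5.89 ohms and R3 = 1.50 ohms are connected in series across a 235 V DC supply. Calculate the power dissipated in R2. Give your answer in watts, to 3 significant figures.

1340 W

Every series element carries the same I. Get I from the total resistance, then P = I² × R2.
R_total = 8.20 + 5.89 + 1.50 = 15.59 Ω
I = V / R_total = 235 / 15.59 = 15.07 A
P_R2 = I² × R2 = (15.07)² × 5.89 = 1338 W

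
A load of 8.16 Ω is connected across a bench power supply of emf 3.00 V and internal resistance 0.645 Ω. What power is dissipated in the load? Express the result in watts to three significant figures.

The internal resistance and the load are in series, so the same I flows through both; get I from ε/(r+R), then I²R for the load.
I = ε / (r + R) = 3.00 / (0.645 + 8.16) = 0.3407 A
P_load = I² R = (0.3407)² × 8.16 = 0.9473 W

0.947 W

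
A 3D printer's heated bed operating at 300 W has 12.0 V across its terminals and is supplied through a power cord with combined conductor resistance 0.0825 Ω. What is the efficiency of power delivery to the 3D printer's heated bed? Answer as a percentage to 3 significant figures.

I = P / V = 300 / 12.0 = 25.00 A through the power cord.
P_line = I² R_line = (25.00)² × 0.0825 = 51.56 W
P_source = P_load + P_line = 300.0 + 51.56 = 351.6 W
η = P_load / P_source = 300.0 / 351.6 = 0.8533

85.3 %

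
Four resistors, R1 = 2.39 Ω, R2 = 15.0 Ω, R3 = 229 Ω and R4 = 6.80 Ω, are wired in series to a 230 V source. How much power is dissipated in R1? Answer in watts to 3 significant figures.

1.97 W

Series elements share the same current, so find I first, then use P = I²R.
R_total = 2.39 + 15.0 + 229 + 6.80 = 253.2 Ω
I = V / R_total = 230 / 253.2 = 0.9084 A
P_R1 = I² × R1 = (0.9084)² × 2.39 = 1.972 W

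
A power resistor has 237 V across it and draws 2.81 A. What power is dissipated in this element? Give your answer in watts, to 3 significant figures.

With V and I both given, power follows immediately from P = V I.
P = 237 V × 2.810 A = 666.0 W

666 W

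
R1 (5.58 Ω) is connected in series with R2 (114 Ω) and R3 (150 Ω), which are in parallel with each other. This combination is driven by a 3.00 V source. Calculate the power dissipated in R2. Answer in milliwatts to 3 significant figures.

66.9 mW

Replace R2 and R3 with their parallel equivalent so the circuit becomes R1 in series with R_p.
R_p = (114×150)/(114+150) = 64.77 Ω
R_total = 5.58 + 64.77 = 70.35 Ω
I = V / R_total = 3.00 / 70.35 = 0.04264 A
Voltage across the parallel pair: V_p = I × R_p = 0.04264 × 64.77 = 2.762 V
R2 is across V_p, so use P = V²/R for that branch.
P_R2 = (2.762)² / 114 = 0.06692 W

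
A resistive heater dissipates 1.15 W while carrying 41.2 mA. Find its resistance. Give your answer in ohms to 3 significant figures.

From P = V I = I²R = V²/R, with the two given quantities we get R = P / I².
R = 1.15 / (0.04120)² = 677.5 Ω

677 Ω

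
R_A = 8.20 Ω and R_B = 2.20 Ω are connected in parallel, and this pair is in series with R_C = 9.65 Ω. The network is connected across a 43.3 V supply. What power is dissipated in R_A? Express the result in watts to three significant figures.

5.31 W

Combine R_A and R_B into their parallel equivalent first, reducing the network to two series resistors.
R_p = (8.20×2.20)/(8.20+2.20) = 1.735 Ω
R_total = R_p + 9.65 = 1.735 + 9.65 = 11.38 Ω
I = V / R_total = 43.3 / 11.38 = 3.803 A
Voltage across the parallel pair: V_p = I × R_p = 3.803 × 1.735 = 6.597 V
R_A has V_p across it, so P = V_p²/R_A.
P_R_A = (6.597)² / 8.20 = 5.308 W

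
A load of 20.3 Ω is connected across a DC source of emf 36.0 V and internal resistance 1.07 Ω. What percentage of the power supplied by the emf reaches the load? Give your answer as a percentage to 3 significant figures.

95.0 %

Both r and R carry the same current, so the power split is just the resistance split: η = R/(R+r).
η = R / (R + r) = 20.3 / (20.3 + 1.07) = 0.9499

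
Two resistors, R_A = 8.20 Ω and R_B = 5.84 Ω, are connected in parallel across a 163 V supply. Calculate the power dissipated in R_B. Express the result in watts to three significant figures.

The supply voltage appears across each parallel branch — just use P = V²/R_B.
P_R_B = V² / R_B = (163)² / 5.84 Ω = 4549 W

4550 W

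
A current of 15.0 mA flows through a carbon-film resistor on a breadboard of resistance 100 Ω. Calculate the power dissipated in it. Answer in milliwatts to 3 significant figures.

The current through and the resistance of the element are both given; use P = I²R.
P = (0.01500 A)² × 100 Ω = 0.02250 W

22.5 mW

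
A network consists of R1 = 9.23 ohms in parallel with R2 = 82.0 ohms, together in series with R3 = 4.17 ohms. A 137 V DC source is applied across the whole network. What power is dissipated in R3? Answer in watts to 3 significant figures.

Reduce the parallel combination to a single R_p; the circuit then becomes R_p in series with the remaining resistor.
R_p = (9.23×82.0)/(9.23+82.0) = 8.296 Ω
R_total = R_p + 4.17 = 8.296 + 4.17 = 12.47 Ω
I = V / R_total = 137 / 12.47 = 10.99 A
R3 is the series element, so its power is I²R.
P_R3 = (10.99)² × 4.17 = 503.6 W

504 W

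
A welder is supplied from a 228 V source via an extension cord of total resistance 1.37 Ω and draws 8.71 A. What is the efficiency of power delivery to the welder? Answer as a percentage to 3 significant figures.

94.8 %

The extension cord carries the full 8.71 A.
P_line = I² R_line = (8.710)² × 1.37 = 103.9 W
P_source = V I = 228 × 8.710 = 1986 W; P_load = 1882 W
η = P_load / P_source = 1882 / 1986 = 0.9477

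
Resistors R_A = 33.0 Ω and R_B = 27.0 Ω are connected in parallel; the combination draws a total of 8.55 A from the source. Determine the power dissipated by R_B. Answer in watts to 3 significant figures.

597 W

Only the total current is stated, so first find the parallel equivalent to get the voltage across the combination.
1/R_eq = 1/33.0 + 1/27.0 ⇒ R_eq = 14.85 Ω
V = I_total × R_eq = 8.550 × 14.85 = 127.0 V
P_R_B = V² / R_B = (127.0)² / 27.0 = 597.1 W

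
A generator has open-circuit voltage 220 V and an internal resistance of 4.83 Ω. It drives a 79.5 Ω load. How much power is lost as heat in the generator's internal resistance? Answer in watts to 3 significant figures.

r is in series with the load, so it carries the full circuit current — the loss in it is I²r.
I = ε / (r + R) = 220 / (4.83 + 79.5) = 2.609 A
P_int = I² r = (2.609)² × 4.83 = 32.87 W

32.9 W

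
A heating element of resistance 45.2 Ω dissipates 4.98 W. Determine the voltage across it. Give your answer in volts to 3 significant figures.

15.0 V

From P = V I = I²R = V²/R, with the two given quantities we get V = √(P R).
V = √(4.98 × 45.2) = 15.00 V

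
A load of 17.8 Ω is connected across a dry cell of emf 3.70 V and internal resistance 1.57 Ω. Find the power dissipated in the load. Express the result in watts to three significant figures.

0.649 W

Load and internal resistance form a series loop — compute the loop current, then the load power via I²R.
I = ε / (r + R) = 3.70 / (1.57 + 17.8) = 0.1910 A
P_load = I² R = (0.1910)² × 17.8 = 0.6495 W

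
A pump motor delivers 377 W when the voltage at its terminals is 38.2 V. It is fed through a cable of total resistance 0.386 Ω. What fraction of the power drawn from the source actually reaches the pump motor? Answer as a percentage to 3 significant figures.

90.9 %

I = P / V = 377 / 38.2 = 9.869 A through the cable.
P_line = I² R_line = (9.869)² × 0.386 = 37.60 W
P_source = P_load + P_line = 377.0 + 37.60 = 414.6 W
η = P_load / P_source = 377.0 / 414.6 = 0.9093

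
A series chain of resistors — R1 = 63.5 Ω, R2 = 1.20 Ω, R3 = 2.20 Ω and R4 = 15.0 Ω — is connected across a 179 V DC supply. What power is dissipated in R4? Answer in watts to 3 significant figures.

Every series element carries the same I. Get I from the total resistance, then P = I² × R4.
R_total = 63.5 + 1.20 + 2.20 + 15.0 = 81.90 Ω
I = V / R_total = 179 / 81.90 = 2.186 A
P_R4 = I² × R4 = (2.186)² × 15.0 = 71.65 W

71.7 W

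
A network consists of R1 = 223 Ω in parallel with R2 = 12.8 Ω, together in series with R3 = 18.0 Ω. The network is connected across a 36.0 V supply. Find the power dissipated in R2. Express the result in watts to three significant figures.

Reduce the parallel combination to a single R_p; the circuit then becomes R_p in series with the remaining resistor.
R_p = (223×12.8)/(223+12.8) = 12.11 Ω
R_total = R_p + 18.0 = 12.11 + 18.0 = 30.11 Ω
I = V / R_total = 36.0 / 30.11 = 1.196 A
Voltage across the parallel pair: V_p = I × R_p = 1.196 × 12.11 = 14.48 V
R2 sits across V_p; its power is V_p²/R.
P_R2 = (14.48)² / 12.8 = 16.37 W

16.4 W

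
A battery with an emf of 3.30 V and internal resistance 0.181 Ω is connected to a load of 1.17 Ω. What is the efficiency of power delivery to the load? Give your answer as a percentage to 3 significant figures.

86.6 %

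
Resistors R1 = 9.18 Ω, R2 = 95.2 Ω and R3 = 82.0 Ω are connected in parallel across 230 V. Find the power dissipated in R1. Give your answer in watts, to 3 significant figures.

Every branch has 230 V across it, so for R1 the power is simply V²/R.
P_R1 = V² / R1 = (230)² / 9.18 Ω = 5763 W

5760 W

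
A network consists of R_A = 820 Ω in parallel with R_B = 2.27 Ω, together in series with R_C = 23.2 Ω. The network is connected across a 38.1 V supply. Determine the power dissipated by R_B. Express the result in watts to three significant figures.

5.05 W

First find R_p for the parallel pair, then treat R_p + R_C as a series loop.
R_p = (820×2.27)/(820+2.27) = 2.264 Ω
R_total = R_p + 23.2 = 2.264 + 23.2 = 25.46 Ω
I = V / R_total = 38.1 / 25.46 = 1.496 A
Voltage across the parallel pair: V_p = I × R_p = 1.496 × 2.264 = 3.387 V
R_B sits across V_p; its power is V_p²/R.
P_R_B = (3.387)² / 2.27 = 5.054 W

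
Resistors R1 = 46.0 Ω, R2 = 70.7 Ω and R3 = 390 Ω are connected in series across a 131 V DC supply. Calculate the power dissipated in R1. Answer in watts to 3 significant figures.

In a series string the same current flows through every resistor — find that current, then P = I²R for the one we want.
R_total = 46.0 + 70.7 + 390 = 506.7 Ω
I = V / R_total = 131 / 506.7 = 0.2585 A
P_R1 = I² × R1 = (0.2585)² × 46.0 = 3.075 W

3.07 W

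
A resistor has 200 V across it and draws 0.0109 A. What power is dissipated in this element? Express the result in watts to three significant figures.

With V and I both given, power follows immediately from P = V I.
P = 200 V × 0.01090 A = 2.180 W

2.18 W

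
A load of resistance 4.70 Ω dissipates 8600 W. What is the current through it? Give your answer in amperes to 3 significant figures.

42.8 A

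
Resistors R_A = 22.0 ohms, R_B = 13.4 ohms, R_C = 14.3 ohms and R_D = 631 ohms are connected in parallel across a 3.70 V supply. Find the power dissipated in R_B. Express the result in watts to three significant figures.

1.02 W

Each parallel branch sees the full supply voltage, so P = V²/R applies directly to the target branch.
P_R_B = V² / R_B = (3.70)² / 13.4 Ω = 1.022 W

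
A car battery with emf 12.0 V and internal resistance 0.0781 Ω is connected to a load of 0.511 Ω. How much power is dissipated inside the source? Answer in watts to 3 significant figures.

The source's internal resistance is just another series element carrying I; its dissipation is I²r.
I = ε / (r + R) = 12.0 / (0.0781 + 0.511) = 20.37 A
P_int = I² r = (20.37)² × 0.0781 = 32.41 W

32.4 W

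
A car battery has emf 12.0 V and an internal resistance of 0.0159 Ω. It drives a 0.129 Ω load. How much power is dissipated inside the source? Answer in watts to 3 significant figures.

109 W

Internal loss is I²r, with I set by the total series resistance r+R.
I = ε / (r + R) = 12.0 / (0.0159 + 0.129) = 82.82 A
P_int = I² r = (82.82)² × 0.0159 = 109.0 W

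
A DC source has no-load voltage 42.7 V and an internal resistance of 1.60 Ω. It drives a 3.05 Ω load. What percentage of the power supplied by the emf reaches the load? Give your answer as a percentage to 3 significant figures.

65.6 %

Efficiency is P_load / P_total. With a series r and R sharing the same I, P = I²R for each, so η = R/(R+r).
η = R / (R + r) = 3.05 / (3.05 + 1.60) = 0.6559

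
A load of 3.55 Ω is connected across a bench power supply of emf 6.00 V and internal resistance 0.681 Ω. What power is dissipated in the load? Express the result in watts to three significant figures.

The internal resistance and the load are in series, so the same I flows through both; get I from ε/(r+R), then I²R for the load.
I = ε / (r + R) = 6.00 / (0.681 + 3.55) = 1.418 A
P_load = I² R = (1.418)² × 3.55 = 7.139 W

7.14 W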